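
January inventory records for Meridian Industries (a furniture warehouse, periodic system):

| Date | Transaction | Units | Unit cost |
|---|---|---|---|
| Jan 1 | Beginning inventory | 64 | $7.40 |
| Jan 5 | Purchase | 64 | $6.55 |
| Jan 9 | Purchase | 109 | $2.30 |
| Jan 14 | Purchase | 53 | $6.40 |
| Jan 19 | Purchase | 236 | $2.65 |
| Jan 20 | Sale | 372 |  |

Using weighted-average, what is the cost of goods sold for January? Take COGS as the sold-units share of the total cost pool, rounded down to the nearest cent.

COGS = $1,490.89

Jan 20, sell 372: 372/526 × $2,108.10 → $1,490.89
Ending inventory (cost pool remaining) = $617.21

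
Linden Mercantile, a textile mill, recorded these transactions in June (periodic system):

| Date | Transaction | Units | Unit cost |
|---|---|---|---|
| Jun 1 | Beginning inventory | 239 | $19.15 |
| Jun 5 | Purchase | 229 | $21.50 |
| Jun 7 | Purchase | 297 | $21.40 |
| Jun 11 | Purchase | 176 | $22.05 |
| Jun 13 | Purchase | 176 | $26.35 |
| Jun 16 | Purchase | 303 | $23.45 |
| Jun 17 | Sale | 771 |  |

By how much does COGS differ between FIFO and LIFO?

FIFO COGS: 239 @ $19.15 + 229 @ $21.50 + 297 @ $21.40 + 6 @ $22.05 = $15,988.45
LIFO COGS: 303 @ $23.45 + 176 @ $26.35 + 176 @ $22.05 + 116 @ $21.40 = $18,106.15
Difference = |$15,988.45 − $18,106.15| = $2,117.70

$2,117.70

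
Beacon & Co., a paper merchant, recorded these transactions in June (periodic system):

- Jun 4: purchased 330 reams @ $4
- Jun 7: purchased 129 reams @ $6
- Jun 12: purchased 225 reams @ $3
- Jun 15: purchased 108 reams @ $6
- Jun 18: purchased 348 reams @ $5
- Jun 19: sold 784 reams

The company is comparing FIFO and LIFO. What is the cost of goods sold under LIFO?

FIFO COGS: 330 @ $4 + 129 @ $6 + 225 @ $3 + 100 @ $6 = $3,369
LIFO COGS: 348 @ $5 + 108 @ $6 + 225 @ $3 + 103 @ $6 = $3,681

COGS = $3,681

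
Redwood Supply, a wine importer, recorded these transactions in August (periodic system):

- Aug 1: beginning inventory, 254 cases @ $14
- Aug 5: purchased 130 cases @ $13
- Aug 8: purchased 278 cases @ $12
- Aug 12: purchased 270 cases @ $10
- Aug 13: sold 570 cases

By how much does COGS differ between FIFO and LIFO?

FIFO COGS: 254 @ $14 + 130 @ $13 + 186 @ $12 = $7,478
LIFO COGS: 270 @ $10 + 278 @ $12 + 22 @ $13 = $6,322
Difference = |$7,478 − $6,322| = $1,156

$1,156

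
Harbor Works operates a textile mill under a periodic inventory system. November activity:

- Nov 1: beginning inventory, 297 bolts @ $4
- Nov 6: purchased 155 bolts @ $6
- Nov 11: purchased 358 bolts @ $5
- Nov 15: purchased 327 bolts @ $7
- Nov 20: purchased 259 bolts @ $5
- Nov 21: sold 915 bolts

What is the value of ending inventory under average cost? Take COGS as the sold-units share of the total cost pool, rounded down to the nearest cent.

Nov 21, sell 915: 915/1396 × $7,492.00 → $4,910.58
Ending inventory (cost pool remaining) = $2,581.42

Ending inventory = $2,581.42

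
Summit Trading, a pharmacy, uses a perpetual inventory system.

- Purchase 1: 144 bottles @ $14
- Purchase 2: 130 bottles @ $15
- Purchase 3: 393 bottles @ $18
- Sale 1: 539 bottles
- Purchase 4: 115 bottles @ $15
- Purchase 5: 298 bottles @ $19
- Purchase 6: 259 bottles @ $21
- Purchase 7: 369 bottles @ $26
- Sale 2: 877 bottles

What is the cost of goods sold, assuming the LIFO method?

Sale 1 (539) [LIFO — newest first]: 393 @ $18 + 130 @ $15 + 16 @ $14 = $9,248
Sale 2 (877) [LIFO — newest first]: 369 @ $26 + 259 @ $21 + 249 @ $19 = $19,764
Total COGS = $9,248 + $19,764 = $29,012
Ending inventory: 128 @ $14 + 115 @ $15 + 49 @ $19 = $4,448
Check: goods available $33,460 = COGS $29,012 + ending $4,448

COGS = $29,012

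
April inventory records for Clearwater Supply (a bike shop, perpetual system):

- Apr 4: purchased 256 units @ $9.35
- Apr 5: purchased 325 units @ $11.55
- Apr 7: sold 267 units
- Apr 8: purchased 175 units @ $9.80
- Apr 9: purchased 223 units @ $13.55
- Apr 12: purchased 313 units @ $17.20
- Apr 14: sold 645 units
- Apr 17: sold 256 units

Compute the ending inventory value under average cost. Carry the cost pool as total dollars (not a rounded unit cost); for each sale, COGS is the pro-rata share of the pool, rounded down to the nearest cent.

Ending inventory = $1,626.23

After Apr 4: 256 on hand, pool $2,393.60 (≈ $9.3500 each)
After Apr 5: 581 on hand, pool $6,147.35 (≈ $10.5806 each)
Apr 7, sell 267: 267/581 × $6,147.35 → $2,825.03
After Apr 8: 489 on hand, pool $5,037.32 (≈ $10.3013 each)
After Apr 9: 712 on hand, pool $8,058.97 (≈ $11.3188 each)
After Apr 12: 1025 on hand, pool $13,442.57 (≈ $13.1147 each)
Apr 14, sell 645: 645/1025 × $13,442.57 → $8,458.98
Apr 17, sell 256: 256/380 × $4,983.59 → $3,357.36
Total COGS = $2,825.03 + $8,458.98 + $3,357.36 = $14,641.37
Ending inventory (cost pool remaining) = $1,626.23
Check: goods available $16,267.60 = COGS $14,641.37 + ending $1,626.23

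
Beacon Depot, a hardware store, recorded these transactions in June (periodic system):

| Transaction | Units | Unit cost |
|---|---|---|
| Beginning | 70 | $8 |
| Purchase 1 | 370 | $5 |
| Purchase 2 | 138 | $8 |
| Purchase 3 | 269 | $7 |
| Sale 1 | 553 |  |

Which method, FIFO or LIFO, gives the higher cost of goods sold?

LIFO

FIFO COGS: 70 @ $8 + 370 @ $5 + 113 @ $8 = $3,314
LIFO COGS: 269 @ $7 + 138 @ $8 + 146 @ $5 = $3,717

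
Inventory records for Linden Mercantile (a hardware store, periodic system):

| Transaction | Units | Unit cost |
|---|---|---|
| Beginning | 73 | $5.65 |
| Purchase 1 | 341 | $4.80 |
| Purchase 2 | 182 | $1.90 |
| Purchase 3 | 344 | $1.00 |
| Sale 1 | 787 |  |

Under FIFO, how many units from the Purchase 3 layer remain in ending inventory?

153

Sale 1 (787) [FIFO — oldest first]: 73 @ $5.65 + 341 @ $4.80 + 182 @ $1.90 + 191 @ $1.00 = $2,586.05
Ending inventory: 153 @ $1.00 = $153.00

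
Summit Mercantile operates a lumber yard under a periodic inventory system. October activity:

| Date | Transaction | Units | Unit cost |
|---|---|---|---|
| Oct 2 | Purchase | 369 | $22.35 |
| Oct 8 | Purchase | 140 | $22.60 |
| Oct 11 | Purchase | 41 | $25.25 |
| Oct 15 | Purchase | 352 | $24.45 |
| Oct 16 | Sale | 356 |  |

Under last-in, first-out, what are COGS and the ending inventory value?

COGS = $8,707.40; ending inventory = $12,345.40

Oct 16, 356 sold [LIFO — newest first]: 352 @ $24.45 + 4 @ $25.25 = $8,707.40
Ending inventory: 369 @ $22.35 + 140 @ $22.60 + 37 @ $25.25 = $12,345.40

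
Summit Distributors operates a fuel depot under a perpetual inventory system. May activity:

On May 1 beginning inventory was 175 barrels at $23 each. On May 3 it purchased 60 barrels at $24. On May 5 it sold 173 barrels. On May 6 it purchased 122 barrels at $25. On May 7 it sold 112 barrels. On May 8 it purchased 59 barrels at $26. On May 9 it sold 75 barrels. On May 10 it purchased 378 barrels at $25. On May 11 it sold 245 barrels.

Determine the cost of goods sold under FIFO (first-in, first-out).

May 5, 173 sold [FIFO — oldest first]: 173 @ $23 = $3,979
May 7, 112 sold [FIFO — oldest first]: 2 @ $23 + 60 @ $24 + 50 @ $25 = $2,736
May 9, 75 sold [FIFO — oldest first]: 72 @ $25 + 3 @ $26 = $1,878
May 11, 245 sold [FIFO — oldest first]: 56 @ $26 + 189 @ $25 = $6,181
Total COGS = $3,979 + $2,736 + $1,878 + $6,181 = $14,774
Ending inventory: 189 @ $25 = $4,725

COGS = $14,774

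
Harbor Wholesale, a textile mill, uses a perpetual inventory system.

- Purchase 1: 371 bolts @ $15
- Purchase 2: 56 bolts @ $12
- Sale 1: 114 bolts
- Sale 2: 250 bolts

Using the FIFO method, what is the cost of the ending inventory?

Ending inventory = $777

Sale 1 (114) [FIFO — oldest first]: 114 @ $15 = $1,710
Sale 2 (250) [FIFO — oldest first]: 250 @ $15 = $3,750
Total COGS = $1,710 + $3,750 = $5,460
Ending inventory: 7 @ $15 + 56 @ $12 = $777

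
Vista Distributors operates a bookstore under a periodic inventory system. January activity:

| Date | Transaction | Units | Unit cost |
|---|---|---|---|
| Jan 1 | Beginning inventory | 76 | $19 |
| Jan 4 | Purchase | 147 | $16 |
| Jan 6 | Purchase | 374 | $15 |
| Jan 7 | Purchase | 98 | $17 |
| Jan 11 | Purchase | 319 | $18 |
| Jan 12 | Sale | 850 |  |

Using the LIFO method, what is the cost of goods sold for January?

COGS = $13,962

Jan 12, 850 sold [LIFO — newest first]: 319 @ $18 + 98 @ $17 + 374 @ $15 + 59 @ $16 = $13,962
Ending inventory: 76 @ $19 + 88 @ $16 = $2,852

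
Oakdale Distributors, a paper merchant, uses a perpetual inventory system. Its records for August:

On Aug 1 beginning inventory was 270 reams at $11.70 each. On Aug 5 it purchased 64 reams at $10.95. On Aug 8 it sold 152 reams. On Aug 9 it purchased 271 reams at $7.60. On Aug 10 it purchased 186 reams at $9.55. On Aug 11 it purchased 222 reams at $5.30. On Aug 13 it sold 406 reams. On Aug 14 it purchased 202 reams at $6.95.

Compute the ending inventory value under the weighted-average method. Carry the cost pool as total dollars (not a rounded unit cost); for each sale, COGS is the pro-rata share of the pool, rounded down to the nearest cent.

After Aug 1: 270 on hand, pool $3,159.00 (≈ $11.7000 each)
After Aug 5: 334 on hand, pool $3,859.80 (≈ $11.5563 each)
Aug 8, sell 152: 152/334 × $3,859.80 → $1,756.55
After Aug 9: 453 on hand, pool $4,162.85 (≈ $9.1895 each)
After Aug 10: 639 on hand, pool $5,939.15 (≈ $9.2944 each)
After Aug 11: 861 on hand, pool $7,115.75 (≈ $8.2645 each)
Aug 13, sell 406: 406/861 × $7,115.75 → $3,355.39
After Aug 14: 657 on hand, pool $5,164.26 (≈ $7.8604 each)
Total COGS = $1,756.55 + $3,355.39 = $5,111.94
Ending inventory (cost pool remaining) = $5,164.26

Ending inventory = $5,164.26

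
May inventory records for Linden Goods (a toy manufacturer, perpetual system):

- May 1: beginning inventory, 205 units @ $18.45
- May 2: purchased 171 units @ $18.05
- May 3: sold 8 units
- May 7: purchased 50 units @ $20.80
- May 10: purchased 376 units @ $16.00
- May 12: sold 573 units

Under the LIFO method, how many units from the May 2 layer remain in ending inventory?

16

May 3, 8 sold [LIFO — newest first]: 8 @ $18.05 = $144.40
May 12, 573 sold [LIFO — newest first]: 376 @ $16.00 + 50 @ $20.80 + 147 @ $18.05 = $9,709.35
Total COGS = $144.40 + $9,709.35 = $9,853.75
Ending inventory: 205 @ $18.45 + 16 @ $18.05 = $4,071.05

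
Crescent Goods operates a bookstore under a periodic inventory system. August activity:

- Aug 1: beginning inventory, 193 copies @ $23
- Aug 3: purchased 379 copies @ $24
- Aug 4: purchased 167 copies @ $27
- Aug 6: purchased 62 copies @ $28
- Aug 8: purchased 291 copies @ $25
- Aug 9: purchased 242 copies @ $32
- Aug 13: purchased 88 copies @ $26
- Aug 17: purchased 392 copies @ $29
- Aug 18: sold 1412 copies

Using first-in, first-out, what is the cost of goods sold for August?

COGS = $36,827

Aug 18, 1412 sold [FIFO — oldest first]: 193 @ $23 + 379 @ $24 + 167 @ $27 + 62 @ $28 + 291 @ $25 + 242 @ $32 + 78 @ $26 = $36,827
Ending inventory: 10 @ $26 + 392 @ $29 = $11,628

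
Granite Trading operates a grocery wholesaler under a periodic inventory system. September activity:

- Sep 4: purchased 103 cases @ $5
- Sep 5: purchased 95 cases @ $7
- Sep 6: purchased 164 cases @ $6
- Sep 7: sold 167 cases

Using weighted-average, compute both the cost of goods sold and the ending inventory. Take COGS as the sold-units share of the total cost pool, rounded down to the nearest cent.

COGS = $998.30; ending inventory = $1,165.70

Sep 7, sell 167: 167/362 × $2,164.00 → $998.30
Ending inventory (cost pool remaining) = $1,165.70
Check: goods available $2,164.00 = COGS $998.30 + ending $1,165.70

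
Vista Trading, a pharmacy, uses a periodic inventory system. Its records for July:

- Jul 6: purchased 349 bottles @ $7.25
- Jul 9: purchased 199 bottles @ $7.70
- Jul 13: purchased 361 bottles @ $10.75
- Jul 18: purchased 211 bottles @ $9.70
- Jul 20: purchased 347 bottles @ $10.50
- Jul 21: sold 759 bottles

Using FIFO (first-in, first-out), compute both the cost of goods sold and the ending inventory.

Jul 21, 759 sold [FIFO — oldest first]: 349 @ $7.25 + 199 @ $7.70 + 211 @ $10.75 = $6,330.80
Ending inventory: 150 @ $10.75 + 211 @ $9.70 + 347 @ $10.50 = $7,302.70

COGS = $6,330.80; ending inventory = $7,302.70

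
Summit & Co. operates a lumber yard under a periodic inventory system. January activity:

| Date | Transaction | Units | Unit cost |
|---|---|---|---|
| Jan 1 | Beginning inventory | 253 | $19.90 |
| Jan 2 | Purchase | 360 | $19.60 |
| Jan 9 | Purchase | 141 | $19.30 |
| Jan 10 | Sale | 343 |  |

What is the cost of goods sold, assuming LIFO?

COGS = $6,680.50

Jan 10, 343 sold [LIFO — newest first]: 141 @ $19.30 + 202 @ $19.60 = $6,680.50
Ending inventory: 253 @ $19.90 + 158 @ $19.60 = $8,131.50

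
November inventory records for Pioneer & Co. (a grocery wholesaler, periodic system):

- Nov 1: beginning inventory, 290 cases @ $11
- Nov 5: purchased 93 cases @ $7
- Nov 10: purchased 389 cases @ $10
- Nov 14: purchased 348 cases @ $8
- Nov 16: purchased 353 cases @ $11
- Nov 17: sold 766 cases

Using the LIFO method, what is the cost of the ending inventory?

Nov 17, 766 sold [LIFO — newest first]: 353 @ $11 + 348 @ $8 + 65 @ $10 = $7,317
Ending inventory: 290 @ $11 + 93 @ $7 + 324 @ $10 = $7,081
Check: goods available $14,398 = COGS $7,317 + ending $7,081

Ending inventory = $7,081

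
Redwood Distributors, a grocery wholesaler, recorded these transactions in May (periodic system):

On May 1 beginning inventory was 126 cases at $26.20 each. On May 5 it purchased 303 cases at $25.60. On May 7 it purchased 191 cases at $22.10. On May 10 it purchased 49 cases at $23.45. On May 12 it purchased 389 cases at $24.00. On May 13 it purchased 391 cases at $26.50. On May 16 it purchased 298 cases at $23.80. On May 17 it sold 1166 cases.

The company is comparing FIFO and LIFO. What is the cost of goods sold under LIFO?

FIFO COGS: 126 @ $26.20 + 303 @ $25.60 + 191 @ $22.10 + 49 @ $23.45 + 389 @ $24.00 + 108 @ $26.50 = $28,626.15
LIFO COGS: 298 @ $23.80 + 391 @ $26.50 + 389 @ $24.00 + 49 @ $23.45 + 39 @ $22.10 = $28,800.85

COGS = $28,800.85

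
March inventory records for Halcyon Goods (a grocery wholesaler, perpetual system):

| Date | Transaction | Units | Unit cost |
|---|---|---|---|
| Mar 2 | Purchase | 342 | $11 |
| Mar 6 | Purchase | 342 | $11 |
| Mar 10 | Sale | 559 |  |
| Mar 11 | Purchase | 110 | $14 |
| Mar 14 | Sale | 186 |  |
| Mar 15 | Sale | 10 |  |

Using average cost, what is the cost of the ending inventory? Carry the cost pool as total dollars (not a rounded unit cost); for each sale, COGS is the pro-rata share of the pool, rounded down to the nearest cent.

Ending inventory = $483.77

After Mar 2: 342 on hand, pool $3,762.00 (≈ $11.0000 each)
After Mar 6: 684 on hand, pool $7,524.00 (≈ $11.0000 each)
Mar 10, sell 559: 559/684 × $7,524.00 → $6,149.00
After Mar 11: 235 on hand, pool $2,915.00 (≈ $12.4043 each)
Mar 14, sell 186: 186/235 × $2,915.00 → $2,307.19
Mar 15, sell 10: 10/49 × $607.81 → $124.04
Total COGS = $6,149.00 + $2,307.19 + $124.04 = $8,580.23
Ending inventory (cost pool remaining) = $483.77
Check: goods available $9,064.00 = COGS $8,580.23 + ending $483.77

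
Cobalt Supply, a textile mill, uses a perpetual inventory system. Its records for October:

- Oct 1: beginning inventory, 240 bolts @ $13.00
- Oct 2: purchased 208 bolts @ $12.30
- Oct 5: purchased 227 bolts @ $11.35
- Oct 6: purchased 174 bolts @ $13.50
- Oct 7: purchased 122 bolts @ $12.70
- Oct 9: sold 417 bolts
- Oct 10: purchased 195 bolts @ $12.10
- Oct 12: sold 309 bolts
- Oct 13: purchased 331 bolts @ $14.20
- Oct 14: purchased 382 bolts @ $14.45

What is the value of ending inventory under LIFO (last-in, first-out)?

Ending inventory = $15,800.10

Oct 9, 417 sold [LIFO — newest first]: 122 @ $12.70 + 174 @ $13.50 + 121 @ $11.35 = $5,271.75
Oct 12, 309 sold [LIFO — newest first]: 195 @ $12.10 + 106 @ $11.35 + 8 @ $12.30 = $3,661.00
Total COGS = $5,271.75 + $3,661.00 = $8,932.75
Ending inventory: 240 @ $13.00 + 200 @ $12.30 + 331 @ $14.20 + 382 @ $14.45 = $15,800.10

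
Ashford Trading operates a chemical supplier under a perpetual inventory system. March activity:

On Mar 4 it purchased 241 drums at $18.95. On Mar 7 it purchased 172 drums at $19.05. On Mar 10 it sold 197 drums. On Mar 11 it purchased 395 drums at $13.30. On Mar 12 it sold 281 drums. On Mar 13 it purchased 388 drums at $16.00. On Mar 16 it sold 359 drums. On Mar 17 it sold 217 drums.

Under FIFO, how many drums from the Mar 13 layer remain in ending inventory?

Mar 10, 197 sold [FIFO — oldest first]: 197 @ $18.95 = $3,733.15
Mar 12, 281 sold [FIFO — oldest first]: 44 @ $18.95 + 172 @ $19.05 + 65 @ $13.30 = $4,974.90
Mar 16, 359 sold [FIFO — oldest first]: 330 @ $13.30 + 29 @ $16.00 = $4,853.00
Mar 17, 217 sold [FIFO — oldest first]: 217 @ $16.00 = $3,472.00
Total COGS = $3,733.15 + $4,974.90 + $4,853.00 + $3,472.00 = $17,033.05
Ending inventory: 142 @ $16.00 = $2,272.00

142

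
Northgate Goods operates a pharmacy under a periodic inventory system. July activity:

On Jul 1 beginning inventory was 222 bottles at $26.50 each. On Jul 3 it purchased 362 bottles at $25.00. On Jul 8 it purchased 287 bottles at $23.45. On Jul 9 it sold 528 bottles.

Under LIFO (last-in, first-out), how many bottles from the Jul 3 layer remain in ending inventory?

Jul 9, 528 sold [LIFO — newest first]: 287 @ $23.45 + 241 @ $25.00 = $12,755.15
Ending inventory: 222 @ $26.50 + 121 @ $25.00 = $8,908.00

121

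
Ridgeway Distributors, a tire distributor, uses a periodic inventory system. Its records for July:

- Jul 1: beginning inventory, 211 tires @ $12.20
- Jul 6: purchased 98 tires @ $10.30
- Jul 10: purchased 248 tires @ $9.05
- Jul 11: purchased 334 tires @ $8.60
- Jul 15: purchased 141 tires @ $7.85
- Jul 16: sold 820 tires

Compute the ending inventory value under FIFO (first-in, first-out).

Jul 16, 820 sold [FIFO — oldest first]: 211 @ $12.20 + 98 @ $10.30 + 248 @ $9.05 + 263 @ $8.60 = $8,089.80
Ending inventory: 71 @ $8.60 + 141 @ $7.85 = $1,717.45
Check: goods available $9,807.25 = COGS $8,089.80 + ending $1,717.45

Ending inventory = $1,717.45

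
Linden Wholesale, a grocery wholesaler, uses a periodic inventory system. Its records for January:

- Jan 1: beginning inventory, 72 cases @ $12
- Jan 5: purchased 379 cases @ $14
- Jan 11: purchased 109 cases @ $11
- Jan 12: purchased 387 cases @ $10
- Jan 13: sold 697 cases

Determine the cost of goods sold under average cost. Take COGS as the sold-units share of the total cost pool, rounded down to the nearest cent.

COGS = $8,271.99

Jan 13, sell 697: 697/947 × $11,239.00 → $8,271.99
Ending inventory (cost pool remaining) = $2,967.01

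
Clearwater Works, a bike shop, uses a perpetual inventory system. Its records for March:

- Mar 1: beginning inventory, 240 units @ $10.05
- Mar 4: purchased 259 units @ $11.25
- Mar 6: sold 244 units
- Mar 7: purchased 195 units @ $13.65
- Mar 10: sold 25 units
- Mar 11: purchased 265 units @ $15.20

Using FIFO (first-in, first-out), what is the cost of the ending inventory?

Ending inventory = $9,277.25

Mar 6, 244 sold [FIFO — oldest first]: 240 @ $10.05 + 4 @ $11.25 = $2,457.00
Mar 10, 25 sold [FIFO — oldest first]: 25 @ $11.25 = $281.25
Total COGS = $2,457.00 + $281.25 = $2,738.25
Ending inventory: 230 @ $11.25 + 195 @ $13.65 + 265 @ $15.20 = $9,277.25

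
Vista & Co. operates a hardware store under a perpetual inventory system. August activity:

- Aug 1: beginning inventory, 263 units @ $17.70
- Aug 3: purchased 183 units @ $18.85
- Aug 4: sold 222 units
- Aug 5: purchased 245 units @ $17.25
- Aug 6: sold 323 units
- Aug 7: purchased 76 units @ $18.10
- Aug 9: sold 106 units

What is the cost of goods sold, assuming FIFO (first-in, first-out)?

COGS = $11,640.90

Aug 4, 222 sold [FIFO — oldest first]: 222 @ $17.70 = $3,929.40
Aug 6, 323 sold [FIFO — oldest first]: 41 @ $17.70 + 183 @ $18.85 + 99 @ $17.25 = $5,883.00
Aug 9, 106 sold [FIFO — oldest first]: 106 @ $17.25 = $1,828.50
Total COGS = $3,929.40 + $5,883.00 + $1,828.50 = $11,640.90
Ending inventory: 40 @ $17.25 + 76 @ $18.10 = $2,065.60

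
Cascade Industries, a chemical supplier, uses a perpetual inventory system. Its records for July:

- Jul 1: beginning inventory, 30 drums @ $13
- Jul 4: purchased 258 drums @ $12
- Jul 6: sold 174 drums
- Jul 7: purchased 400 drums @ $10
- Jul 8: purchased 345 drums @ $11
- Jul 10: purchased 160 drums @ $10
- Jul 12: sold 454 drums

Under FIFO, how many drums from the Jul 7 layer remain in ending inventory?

60

Jul 6, 174 sold [FIFO — oldest first]: 30 @ $13 + 144 @ $12 = $2,118
Jul 12, 454 sold [FIFO — oldest first]: 114 @ $12 + 340 @ $10 = $4,768
Total COGS = $2,118 + $4,768 = $6,886
Ending inventory: 60 @ $10 + 345 @ $11 + 160 @ $10 = $5,995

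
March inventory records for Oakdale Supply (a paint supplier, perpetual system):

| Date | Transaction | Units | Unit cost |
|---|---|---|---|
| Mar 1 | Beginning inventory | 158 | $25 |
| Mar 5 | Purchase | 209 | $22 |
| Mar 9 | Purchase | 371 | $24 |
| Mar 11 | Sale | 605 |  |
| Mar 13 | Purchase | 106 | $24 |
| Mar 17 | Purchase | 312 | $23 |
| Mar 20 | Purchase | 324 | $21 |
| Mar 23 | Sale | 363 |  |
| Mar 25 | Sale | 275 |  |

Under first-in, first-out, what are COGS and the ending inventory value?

COGS = $28,999; ending inventory = $4,977

Mar 11, 605 sold [FIFO — oldest first]: 158 @ $25 + 209 @ $22 + 238 @ $24 = $14,260
Mar 23, 363 sold [FIFO — oldest first]: 133 @ $24 + 106 @ $24 + 124 @ $23 = $8,588
Mar 25, 275 sold [FIFO — oldest first]: 188 @ $23 + 87 @ $21 = $6,151
Total COGS = $14,260 + $8,588 + $6,151 = $28,999
Ending inventory: 237 @ $21 = $4,977
Check: goods available $33,976 = COGS $28,999 + ending $4,977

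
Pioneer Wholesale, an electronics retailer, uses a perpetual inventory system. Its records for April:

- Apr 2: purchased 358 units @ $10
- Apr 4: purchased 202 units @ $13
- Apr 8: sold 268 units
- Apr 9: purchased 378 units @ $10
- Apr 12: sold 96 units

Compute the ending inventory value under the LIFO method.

Apr 8, 268 sold [LIFO — newest first]: 202 @ $13 + 66 @ $10 = $3,286
Apr 12, 96 sold [LIFO — newest first]: 96 @ $10 = $960
Total COGS = $3,286 + $960 = $4,246
Ending inventory: 292 @ $10 + 282 @ $10 = $5,740
Check: goods available $9,986 = COGS $4,246 + ending $5,740

Ending inventory = $5,740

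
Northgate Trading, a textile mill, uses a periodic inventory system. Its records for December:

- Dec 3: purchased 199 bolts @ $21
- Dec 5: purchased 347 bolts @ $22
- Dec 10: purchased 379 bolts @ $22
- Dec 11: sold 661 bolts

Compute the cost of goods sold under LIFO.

Dec 11, 661 sold [LIFO — newest first]: 379 @ $22 + 282 @ $22 = $14,542
Ending inventory: 199 @ $21 + 65 @ $22 = $5,609
Check: goods available $20,151 = COGS $14,542 + ending $5,609

COGS = $14,542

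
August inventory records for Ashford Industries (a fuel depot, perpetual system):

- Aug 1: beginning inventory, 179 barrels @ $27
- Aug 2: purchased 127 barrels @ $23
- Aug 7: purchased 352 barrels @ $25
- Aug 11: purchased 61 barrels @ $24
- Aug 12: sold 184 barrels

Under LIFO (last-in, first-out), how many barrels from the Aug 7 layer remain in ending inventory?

Aug 12, 184 sold [LIFO — newest first]: 61 @ $24 + 123 @ $25 = $4,539
Ending inventory: 179 @ $27 + 127 @ $23 + 229 @ $25 = $13,479
Check: goods available $18,018 = COGS $4,539 + ending $13,479

229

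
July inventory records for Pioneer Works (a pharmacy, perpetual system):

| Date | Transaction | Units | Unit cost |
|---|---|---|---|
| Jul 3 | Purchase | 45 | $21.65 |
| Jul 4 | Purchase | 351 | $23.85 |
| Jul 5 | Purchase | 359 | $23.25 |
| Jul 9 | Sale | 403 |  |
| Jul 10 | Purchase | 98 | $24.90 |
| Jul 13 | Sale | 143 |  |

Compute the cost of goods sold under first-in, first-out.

Jul 9, 403 sold [FIFO — oldest first]: 45 @ $21.65 + 351 @ $23.85 + 7 @ $23.25 = $9,508.35
Jul 13, 143 sold [FIFO — oldest first]: 143 @ $23.25 = $3,324.75
Total COGS = $9,508.35 + $3,324.75 = $12,833.10
Ending inventory: 209 @ $23.25 + 98 @ $24.90 = $7,299.45

COGS = $12,833.10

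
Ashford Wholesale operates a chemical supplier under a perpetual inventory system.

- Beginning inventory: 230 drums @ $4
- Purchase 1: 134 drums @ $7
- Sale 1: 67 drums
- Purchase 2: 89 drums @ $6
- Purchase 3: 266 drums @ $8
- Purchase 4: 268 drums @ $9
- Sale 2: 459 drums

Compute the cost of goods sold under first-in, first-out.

COGS = $2,976

Sale 1 (67) [FIFO — oldest first]: 67 @ $4 = $268
Sale 2 (459) [FIFO — oldest first]: 163 @ $4 + 134 @ $7 + 89 @ $6 + 73 @ $8 = $2,708
Total COGS = $268 + $2,708 = $2,976
Ending inventory: 193 @ $8 + 268 @ $9 = $3,956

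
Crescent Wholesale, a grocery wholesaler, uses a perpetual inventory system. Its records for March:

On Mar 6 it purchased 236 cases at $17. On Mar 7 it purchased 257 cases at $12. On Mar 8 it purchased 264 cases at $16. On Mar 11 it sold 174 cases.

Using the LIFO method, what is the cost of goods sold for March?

Mar 11, 174 sold [LIFO — newest first]: 174 @ $16 = $2,784
Ending inventory: 236 @ $17 + 257 @ $12 + 90 @ $16 = $8,536

COGS = $2,784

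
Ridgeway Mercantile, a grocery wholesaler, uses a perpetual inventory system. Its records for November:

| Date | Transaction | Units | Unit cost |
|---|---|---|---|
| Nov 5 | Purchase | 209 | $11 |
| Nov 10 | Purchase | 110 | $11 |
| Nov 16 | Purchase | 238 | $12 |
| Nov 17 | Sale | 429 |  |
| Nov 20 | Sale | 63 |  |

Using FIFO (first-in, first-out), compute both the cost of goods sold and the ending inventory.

Nov 17, 429 sold [FIFO — oldest first]: 209 @ $11 + 110 @ $11 + 110 @ $12 = $4,829
Nov 20, 63 sold [FIFO — oldest first]: 63 @ $12 = $756
Total COGS = $4,829 + $756 = $5,585
Ending inventory: 65 @ $12 = $780
Check: goods available $6,365 = COGS $5,585 + ending $780

COGS = $5,585; ending inventory = $780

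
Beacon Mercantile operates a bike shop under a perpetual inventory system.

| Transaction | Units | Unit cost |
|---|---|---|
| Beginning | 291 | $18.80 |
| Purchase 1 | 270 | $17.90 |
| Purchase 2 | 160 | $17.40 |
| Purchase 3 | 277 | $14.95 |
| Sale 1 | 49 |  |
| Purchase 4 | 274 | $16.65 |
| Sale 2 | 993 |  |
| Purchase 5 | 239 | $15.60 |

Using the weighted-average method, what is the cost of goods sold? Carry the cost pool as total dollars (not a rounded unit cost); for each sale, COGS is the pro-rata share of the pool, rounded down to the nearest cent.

After Beginning: 291 on hand, pool $5,470.80 (≈ $18.8000 each)
After Purchase 1: 561 on hand, pool $10,303.80 (≈ $18.3668 each)
After Purchase 2: 721 on hand, pool $13,087.80 (≈ $18.1523 each)
After Purchase 3: 998 on hand, pool $17,228.95 (≈ $17.2635 each)
Sale 1, sell 49: 49/998 × $17,228.95 → $845.91
After Purchase 4: 1223 on hand, pool $20,945.14 (≈ $17.1260 each)
Sale 2, sell 993: 993/1223 × $20,945.14 → $17,006.15
After Purchase 5: 469 on hand, pool $7,667.39 (≈ $16.3484 each)
Total COGS = $845.91 + $17,006.15 = $17,852.06
Ending inventory (cost pool remaining) = $7,667.39

COGS = $17,852.06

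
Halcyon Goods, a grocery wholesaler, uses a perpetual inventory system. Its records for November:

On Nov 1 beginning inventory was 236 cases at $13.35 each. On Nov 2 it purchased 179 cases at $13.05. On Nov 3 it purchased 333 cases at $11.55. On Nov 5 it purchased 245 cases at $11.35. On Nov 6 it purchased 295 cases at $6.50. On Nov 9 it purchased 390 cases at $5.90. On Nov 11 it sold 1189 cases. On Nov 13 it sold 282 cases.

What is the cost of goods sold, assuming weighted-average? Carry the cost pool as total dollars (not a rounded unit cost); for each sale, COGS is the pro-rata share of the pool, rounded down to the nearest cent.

After Nov 1: 236 on hand, pool $3,150.60 (≈ $13.3500 each)
After Nov 2: 415 on hand, pool $5,486.55 (≈ $13.2206 each)
After Nov 3: 748 on hand, pool $9,332.70 (≈ $12.4769 each)
After Nov 5: 993 on hand, pool $12,113.45 (≈ $12.1988 each)
After Nov 6: 1288 on hand, pool $14,030.95 (≈ $10.8936 each)
After Nov 9: 1678 on hand, pool $16,331.95 (≈ $9.7330 each)
Nov 11, sell 1189: 1189/1678 × $16,331.95 → $11,572.51
Nov 13, sell 282: 282/489 × $4,759.44 → $2,744.70
Total COGS = $11,572.51 + $2,744.70 = $14,317.21
Ending inventory (cost pool remaining) = $2,014.74

COGS = $14,317.21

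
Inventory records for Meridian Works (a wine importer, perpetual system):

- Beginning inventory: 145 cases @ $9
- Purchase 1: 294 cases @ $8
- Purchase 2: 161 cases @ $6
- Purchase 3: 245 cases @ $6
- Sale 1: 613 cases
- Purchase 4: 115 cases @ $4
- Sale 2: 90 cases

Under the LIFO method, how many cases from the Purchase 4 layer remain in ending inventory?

Sale 1 (613) [LIFO — newest first]: 245 @ $6 + 161 @ $6 + 207 @ $8 = $4,092
Sale 2 (90) [LIFO — newest first]: 90 @ $4 = $360
Total COGS = $4,092 + $360 = $4,452
Ending inventory: 145 @ $9 + 87 @ $8 + 25 @ $4 = $2,101
Check: goods available $6,553 = COGS $4,452 + ending $2,101

25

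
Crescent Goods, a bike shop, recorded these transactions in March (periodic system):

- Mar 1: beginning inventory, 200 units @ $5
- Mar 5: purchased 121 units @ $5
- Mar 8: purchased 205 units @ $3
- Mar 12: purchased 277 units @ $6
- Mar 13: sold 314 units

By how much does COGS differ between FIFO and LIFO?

$203

FIFO COGS: 200 @ $5 + 114 @ $5 = $1,570
LIFO COGS: 277 @ $6 + 37 @ $3 = $1,773
Difference = |$1,570 − $1,773| = $203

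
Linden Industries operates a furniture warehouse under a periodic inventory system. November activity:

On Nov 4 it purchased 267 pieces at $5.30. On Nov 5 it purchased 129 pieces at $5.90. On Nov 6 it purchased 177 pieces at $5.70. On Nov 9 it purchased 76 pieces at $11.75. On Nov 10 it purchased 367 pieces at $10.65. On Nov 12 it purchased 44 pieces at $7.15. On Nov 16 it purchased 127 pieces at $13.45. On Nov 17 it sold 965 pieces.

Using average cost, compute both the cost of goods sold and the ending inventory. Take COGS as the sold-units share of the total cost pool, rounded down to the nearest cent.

COGS = $8,137.38; ending inventory = $1,872.02

Nov 17, sell 965: 965/1187 × $10,009.40 → $8,137.38
Ending inventory (cost pool remaining) = $1,872.02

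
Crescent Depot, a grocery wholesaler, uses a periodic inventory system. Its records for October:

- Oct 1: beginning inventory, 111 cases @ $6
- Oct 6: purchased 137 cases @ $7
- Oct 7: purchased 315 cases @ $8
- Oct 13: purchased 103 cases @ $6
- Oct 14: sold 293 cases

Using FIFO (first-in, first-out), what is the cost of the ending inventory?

Ending inventory = $2,778

Oct 14, 293 sold [FIFO — oldest first]: 111 @ $6 + 137 @ $7 + 45 @ $8 = $1,985
Ending inventory: 270 @ $8 + 103 @ $6 = $2,778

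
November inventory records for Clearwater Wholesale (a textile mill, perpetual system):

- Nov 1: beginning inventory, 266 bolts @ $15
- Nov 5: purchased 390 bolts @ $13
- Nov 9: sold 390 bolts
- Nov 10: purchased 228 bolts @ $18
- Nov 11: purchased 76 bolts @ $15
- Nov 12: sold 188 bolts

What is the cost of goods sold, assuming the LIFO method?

COGS = $8,226

Nov 9, 390 sold [LIFO — newest first]: 390 @ $13 = $5,070
Nov 12, 188 sold [LIFO — newest first]: 76 @ $15 + 112 @ $18 = $3,156
Total COGS = $5,070 + $3,156 = $8,226
Ending inventory: 266 @ $15 + 116 @ $18 = $6,078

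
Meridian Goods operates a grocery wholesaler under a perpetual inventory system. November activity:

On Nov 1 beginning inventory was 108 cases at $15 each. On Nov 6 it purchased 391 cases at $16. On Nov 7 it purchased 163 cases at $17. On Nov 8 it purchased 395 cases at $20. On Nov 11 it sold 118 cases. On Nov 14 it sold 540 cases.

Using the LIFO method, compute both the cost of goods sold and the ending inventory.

COGS = $12,271; ending inventory = $6,276

Nov 11, 118 sold [LIFO — newest first]: 118 @ $20 = $2,360
Nov 14, 540 sold [LIFO — newest first]: 277 @ $20 + 163 @ $17 + 100 @ $16 = $9,911
Total COGS = $2,360 + $9,911 = $12,271
Ending inventory: 108 @ $15 + 291 @ $16 = $6,276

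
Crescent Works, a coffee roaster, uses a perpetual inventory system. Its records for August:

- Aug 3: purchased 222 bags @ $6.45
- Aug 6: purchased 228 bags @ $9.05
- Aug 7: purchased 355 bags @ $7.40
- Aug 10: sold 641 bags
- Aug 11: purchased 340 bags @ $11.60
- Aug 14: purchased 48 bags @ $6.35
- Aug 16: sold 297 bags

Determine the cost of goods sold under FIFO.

Aug 10, 641 sold [FIFO — oldest first]: 222 @ $6.45 + 228 @ $9.05 + 191 @ $7.40 = $4,908.70
Aug 16, 297 sold [FIFO — oldest first]: 164 @ $7.40 + 133 @ $11.60 = $2,756.40
Total COGS = $4,908.70 + $2,756.40 = $7,665.10
Ending inventory: 207 @ $11.60 + 48 @ $6.35 = $2,706.00

COGS = $7,665.10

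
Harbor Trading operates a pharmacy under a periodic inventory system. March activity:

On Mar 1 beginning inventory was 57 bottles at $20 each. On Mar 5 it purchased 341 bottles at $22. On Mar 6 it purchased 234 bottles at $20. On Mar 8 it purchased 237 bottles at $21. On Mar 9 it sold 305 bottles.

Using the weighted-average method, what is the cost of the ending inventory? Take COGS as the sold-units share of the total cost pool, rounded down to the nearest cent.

Ending inventory = $11,876.46

Mar 9, sell 305: 305/869 × $18,299.00 → $6,422.54
Ending inventory (cost pool remaining) = $11,876.46
Check: goods available $18,299.00 = COGS $6,422.54 + ending $11,876.46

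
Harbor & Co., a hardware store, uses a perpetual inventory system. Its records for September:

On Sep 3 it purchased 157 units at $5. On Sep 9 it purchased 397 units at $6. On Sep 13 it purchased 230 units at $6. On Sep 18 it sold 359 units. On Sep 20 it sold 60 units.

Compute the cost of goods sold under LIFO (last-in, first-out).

Sep 18, 359 sold [LIFO — newest first]: 230 @ $6 + 129 @ $6 = $2,154
Sep 20, 60 sold [LIFO — newest first]: 60 @ $6 = $360
Total COGS = $2,154 + $360 = $2,514
Ending inventory: 157 @ $5 + 208 @ $6 = $2,033

COGS = $2,514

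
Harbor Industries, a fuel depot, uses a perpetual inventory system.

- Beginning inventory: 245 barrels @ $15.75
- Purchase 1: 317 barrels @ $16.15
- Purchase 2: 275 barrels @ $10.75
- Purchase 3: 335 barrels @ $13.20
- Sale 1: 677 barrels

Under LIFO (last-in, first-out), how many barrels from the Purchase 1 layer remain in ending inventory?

250

Sale 1 (677) [LIFO — newest first]: 335 @ $13.20 + 275 @ $10.75 + 67 @ $16.15 = $8,460.30
Ending inventory: 245 @ $15.75 + 250 @ $16.15 = $7,896.25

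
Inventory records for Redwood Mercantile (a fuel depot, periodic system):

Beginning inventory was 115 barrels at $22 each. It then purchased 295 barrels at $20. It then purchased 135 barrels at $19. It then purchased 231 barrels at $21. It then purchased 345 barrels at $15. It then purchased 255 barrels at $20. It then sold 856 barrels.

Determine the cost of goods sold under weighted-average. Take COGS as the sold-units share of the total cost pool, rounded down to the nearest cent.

COGS = $16,249.69

Sale 1, sell 856: 856/1376 × $26,121.00 → $16,249.69
Ending inventory (cost pool remaining) = $9,871.31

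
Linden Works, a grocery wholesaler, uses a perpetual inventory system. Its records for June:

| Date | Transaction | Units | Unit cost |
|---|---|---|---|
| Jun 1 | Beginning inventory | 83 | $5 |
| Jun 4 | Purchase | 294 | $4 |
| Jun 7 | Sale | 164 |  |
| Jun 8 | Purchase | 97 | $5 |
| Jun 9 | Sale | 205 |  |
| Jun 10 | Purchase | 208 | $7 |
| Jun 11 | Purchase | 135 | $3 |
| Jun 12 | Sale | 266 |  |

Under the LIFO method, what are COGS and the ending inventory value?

COGS = $2,895; ending inventory = $1,042

Jun 7, 164 sold [LIFO — newest first]: 164 @ $4 = $656
Jun 9, 205 sold [LIFO — newest first]: 97 @ $5 + 108 @ $4 = $917
Jun 12, 266 sold [LIFO — newest first]: 135 @ $3 + 131 @ $7 = $1,322
Total COGS = $656 + $917 + $1,322 = $2,895
Ending inventory: 83 @ $5 + 22 @ $4 + 77 @ $7 = $1,042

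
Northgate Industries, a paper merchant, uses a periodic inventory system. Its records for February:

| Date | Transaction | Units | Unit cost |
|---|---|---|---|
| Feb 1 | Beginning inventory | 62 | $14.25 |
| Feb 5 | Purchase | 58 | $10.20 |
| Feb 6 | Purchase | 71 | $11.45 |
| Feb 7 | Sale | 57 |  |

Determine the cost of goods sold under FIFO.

COGS = $812.25

Feb 7, 57 sold [FIFO — oldest first]: 57 @ $14.25 = $812.25
Ending inventory: 5 @ $14.25 + 58 @ $10.20 + 71 @ $11.45 = $1,475.80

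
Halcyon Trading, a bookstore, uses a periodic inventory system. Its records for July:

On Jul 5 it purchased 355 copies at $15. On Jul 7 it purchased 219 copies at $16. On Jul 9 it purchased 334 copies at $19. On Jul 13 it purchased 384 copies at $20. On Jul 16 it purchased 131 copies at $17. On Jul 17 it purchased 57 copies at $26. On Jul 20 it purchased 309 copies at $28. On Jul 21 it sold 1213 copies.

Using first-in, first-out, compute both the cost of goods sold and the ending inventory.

Jul 21, 1213 sold [FIFO — oldest first]: 355 @ $15 + 219 @ $16 + 334 @ $19 + 305 @ $20 = $21,275
Ending inventory: 79 @ $20 + 131 @ $17 + 57 @ $26 + 309 @ $28 = $13,941

COGS = $21,275; ending inventory = $13,941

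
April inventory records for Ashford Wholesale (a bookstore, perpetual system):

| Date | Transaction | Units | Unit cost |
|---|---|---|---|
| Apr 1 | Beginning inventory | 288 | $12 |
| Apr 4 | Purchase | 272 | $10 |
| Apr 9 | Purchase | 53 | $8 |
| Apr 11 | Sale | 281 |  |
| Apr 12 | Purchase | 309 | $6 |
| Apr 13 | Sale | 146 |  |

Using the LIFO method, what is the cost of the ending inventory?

Apr 11, 281 sold [LIFO — newest first]: 53 @ $8 + 228 @ $10 = $2,704
Apr 13, 146 sold [LIFO — newest first]: 146 @ $6 = $876
Total COGS = $2,704 + $876 = $3,580
Ending inventory: 288 @ $12 + 44 @ $10 + 163 @ $6 = $4,874
Check: goods available $8,454 = COGS $3,580 + ending $4,874

Ending inventory = $4,874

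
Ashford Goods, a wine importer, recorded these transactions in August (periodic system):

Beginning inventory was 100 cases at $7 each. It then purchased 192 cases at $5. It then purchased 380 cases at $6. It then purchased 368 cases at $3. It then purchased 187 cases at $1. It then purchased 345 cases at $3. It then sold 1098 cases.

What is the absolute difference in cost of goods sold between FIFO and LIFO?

$1,588

FIFO COGS: 100 @ $7 + 192 @ $5 + 380 @ $6 + 368 @ $3 + 58 @ $1 = $5,102
LIFO COGS: 345 @ $3 + 187 @ $1 + 368 @ $3 + 198 @ $6 = $3,514
Difference = |$5,102 − $3,514| = $1,588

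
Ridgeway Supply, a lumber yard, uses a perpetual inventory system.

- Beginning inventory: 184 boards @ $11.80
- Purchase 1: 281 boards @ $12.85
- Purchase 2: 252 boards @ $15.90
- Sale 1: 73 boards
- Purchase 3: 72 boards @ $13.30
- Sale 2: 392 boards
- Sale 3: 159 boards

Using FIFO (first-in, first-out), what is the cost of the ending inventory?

Sale 1 (73) [FIFO — oldest first]: 73 @ $11.80 = $861.40
Sale 2 (392) [FIFO — oldest first]: 111 @ $11.80 + 281 @ $12.85 = $4,920.65
Sale 3 (159) [FIFO — oldest first]: 159 @ $15.90 = $2,528.10
Total COGS = $861.40 + $4,920.65 + $2,528.10 = $8,310.15
Ending inventory: 93 @ $15.90 + 72 @ $13.30 = $2,436.30

Ending inventory = $2,436.30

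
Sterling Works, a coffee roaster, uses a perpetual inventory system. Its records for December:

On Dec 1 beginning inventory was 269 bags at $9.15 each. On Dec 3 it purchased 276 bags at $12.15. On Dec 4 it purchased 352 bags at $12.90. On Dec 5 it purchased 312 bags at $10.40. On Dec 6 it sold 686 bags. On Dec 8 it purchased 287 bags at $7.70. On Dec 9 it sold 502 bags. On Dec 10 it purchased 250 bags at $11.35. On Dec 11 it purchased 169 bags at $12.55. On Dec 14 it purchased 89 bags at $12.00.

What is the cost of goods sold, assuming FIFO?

COGS = $13,381.95

Dec 6, 686 sold [FIFO — oldest first]: 269 @ $9.15 + 276 @ $12.15 + 141 @ $12.90 = $7,633.65
Dec 9, 502 sold [FIFO — oldest first]: 211 @ $12.90 + 291 @ $10.40 = $5,748.30
Total COGS = $7,633.65 + $5,748.30 = $13,381.95
Ending inventory: 21 @ $10.40 + 287 @ $7.70 + 250 @ $11.35 + 169 @ $12.55 + 89 @ $12.00 = $8,454.75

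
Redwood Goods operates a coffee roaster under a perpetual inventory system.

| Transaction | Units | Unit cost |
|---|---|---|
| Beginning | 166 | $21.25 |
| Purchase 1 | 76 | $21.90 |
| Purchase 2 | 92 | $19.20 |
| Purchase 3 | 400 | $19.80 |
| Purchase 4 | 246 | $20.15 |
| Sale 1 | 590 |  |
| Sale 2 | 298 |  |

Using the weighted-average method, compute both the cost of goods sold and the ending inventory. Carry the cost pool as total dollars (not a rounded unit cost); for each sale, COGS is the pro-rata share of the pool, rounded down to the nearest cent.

COGS = $17,973.12; ending inventory = $1,862.08

After Beginning: 166 on hand, pool $3,527.50 (≈ $21.2500 each)
After Purchase 1: 242 on hand, pool $5,191.90 (≈ $21.4541 each)
After Purchase 2: 334 on hand, pool $6,958.30 (≈ $20.8332 each)
After Purchase 3: 734 on hand, pool $14,878.30 (≈ $20.2702 each)
After Purchase 4: 980 on hand, pool $19,835.20 (≈ $20.2400 each)
Sale 1, sell 590: 590/980 × $19,835.20 → $11,941.60
Sale 2, sell 298: 298/390 × $7,893.60 → $6,031.52
Total COGS = $11,941.60 + $6,031.52 = $17,973.12
Ending inventory (cost pool remaining) = $1,862.08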